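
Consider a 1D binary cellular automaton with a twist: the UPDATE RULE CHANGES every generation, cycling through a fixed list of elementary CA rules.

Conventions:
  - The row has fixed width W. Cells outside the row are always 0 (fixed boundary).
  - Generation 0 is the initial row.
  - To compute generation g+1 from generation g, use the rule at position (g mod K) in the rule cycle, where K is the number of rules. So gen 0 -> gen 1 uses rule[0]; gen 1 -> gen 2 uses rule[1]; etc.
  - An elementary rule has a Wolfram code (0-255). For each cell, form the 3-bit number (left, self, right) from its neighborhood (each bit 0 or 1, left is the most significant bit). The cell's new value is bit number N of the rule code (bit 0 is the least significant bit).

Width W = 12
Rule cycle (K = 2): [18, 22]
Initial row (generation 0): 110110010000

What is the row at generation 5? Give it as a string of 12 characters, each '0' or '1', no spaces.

Gen 0: 110110010000
Gen 1 (rule 18): 000001101000
Gen 2 (rule 22): 000010001100
Gen 3 (rule 18): 000101010010
Gen 4 (rule 22): 001101011111
Gen 5 (rule 18): 010000000000

Answer: 010000000000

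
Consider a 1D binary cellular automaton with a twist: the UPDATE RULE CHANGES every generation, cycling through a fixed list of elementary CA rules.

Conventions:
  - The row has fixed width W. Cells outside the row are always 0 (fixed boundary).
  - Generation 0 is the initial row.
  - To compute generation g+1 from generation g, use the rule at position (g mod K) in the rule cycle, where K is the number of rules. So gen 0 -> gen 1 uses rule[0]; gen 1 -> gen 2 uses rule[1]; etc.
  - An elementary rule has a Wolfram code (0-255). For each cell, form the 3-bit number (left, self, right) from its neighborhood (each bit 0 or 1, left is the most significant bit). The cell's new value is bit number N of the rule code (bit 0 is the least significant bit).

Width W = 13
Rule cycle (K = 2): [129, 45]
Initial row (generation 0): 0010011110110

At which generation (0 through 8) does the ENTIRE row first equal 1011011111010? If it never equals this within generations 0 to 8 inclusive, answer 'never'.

Gen 0: 0010011110110
Gen 1 (rule 129): 1000001100000
Gen 2 (rule 45): 1011101001111
Gen 3 (rule 129): 0001000000110
Gen 4 (rule 45): 1101011110100
Gen 5 (rule 129): 0000001100001
Gen 6 (rule 45): 1111101001101
Gen 7 (rule 129): 0111000000000
Gen 8 (rule 45): 0100011111111

Answer: never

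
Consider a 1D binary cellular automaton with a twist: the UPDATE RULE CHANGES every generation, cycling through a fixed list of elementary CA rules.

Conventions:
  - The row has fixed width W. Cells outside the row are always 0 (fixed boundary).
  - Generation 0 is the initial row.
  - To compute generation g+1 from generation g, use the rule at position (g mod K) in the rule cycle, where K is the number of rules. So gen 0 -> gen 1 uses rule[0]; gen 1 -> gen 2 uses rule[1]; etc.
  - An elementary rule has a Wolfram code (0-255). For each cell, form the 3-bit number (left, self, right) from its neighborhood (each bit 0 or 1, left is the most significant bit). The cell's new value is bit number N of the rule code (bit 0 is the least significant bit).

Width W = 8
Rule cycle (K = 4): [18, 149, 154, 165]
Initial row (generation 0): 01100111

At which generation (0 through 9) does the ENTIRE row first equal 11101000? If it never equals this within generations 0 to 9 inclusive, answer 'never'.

Gen 0: 01100111
Gen 1 (rule 18): 10011000
Gen 2 (rule 149): 11000111
Gen 3 (rule 154): 10101110
Gen 4 (rule 165): 11110100
Gen 5 (rule 18): 00000010
Gen 6 (rule 149): 11111011
Gen 7 (rule 154): 11110010
Gen 8 (rule 165): 01100010
Gen 9 (rule 18): 10010101

Answer: never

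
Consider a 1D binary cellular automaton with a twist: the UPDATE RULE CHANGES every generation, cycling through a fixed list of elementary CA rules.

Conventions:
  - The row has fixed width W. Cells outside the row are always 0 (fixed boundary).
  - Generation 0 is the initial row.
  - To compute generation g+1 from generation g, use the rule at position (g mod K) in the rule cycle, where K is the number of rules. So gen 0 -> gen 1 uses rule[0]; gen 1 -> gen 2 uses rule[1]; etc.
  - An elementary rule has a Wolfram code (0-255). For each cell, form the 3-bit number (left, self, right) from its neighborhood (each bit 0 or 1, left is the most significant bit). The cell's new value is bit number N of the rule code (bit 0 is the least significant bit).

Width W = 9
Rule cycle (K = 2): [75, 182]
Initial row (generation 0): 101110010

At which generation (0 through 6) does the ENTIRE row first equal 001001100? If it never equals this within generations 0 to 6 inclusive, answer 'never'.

Gen 0: 101110010
Gen 1 (rule 75): 001010100
Gen 2 (rule 182): 011111110
Gen 3 (rule 75): 110000010
Gen 4 (rule 182): 001000111
Gen 5 (rule 75): 110011101
Gen 6 (rule 182): 001101011

Answer: never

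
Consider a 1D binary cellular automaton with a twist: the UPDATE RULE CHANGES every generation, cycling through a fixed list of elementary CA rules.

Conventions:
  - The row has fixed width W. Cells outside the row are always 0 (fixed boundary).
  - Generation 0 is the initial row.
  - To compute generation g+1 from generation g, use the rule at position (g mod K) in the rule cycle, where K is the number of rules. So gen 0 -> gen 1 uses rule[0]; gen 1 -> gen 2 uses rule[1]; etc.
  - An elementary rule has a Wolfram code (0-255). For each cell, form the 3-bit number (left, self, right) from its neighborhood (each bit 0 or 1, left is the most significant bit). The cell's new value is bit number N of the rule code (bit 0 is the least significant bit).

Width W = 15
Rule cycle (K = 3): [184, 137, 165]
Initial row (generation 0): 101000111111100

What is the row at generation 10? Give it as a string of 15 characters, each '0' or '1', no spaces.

Gen 0: 101000111111100
Gen 1 (rule 184): 010100111111010
Gen 2 (rule 137): 000000111110000
Gen 3 (rule 165): 111110011100111
Gen 4 (rule 184): 111101011010110
Gen 5 (rule 137): 111000010000100
Gen 6 (rule 165): 010011010110101
Gen 7 (rule 184): 001010101101010
Gen 8 (rule 137): 100000001000000
Gen 9 (rule 165): 101111101011111
Gen 10 (rule 184): 011111010111110

Answer: 011111010111110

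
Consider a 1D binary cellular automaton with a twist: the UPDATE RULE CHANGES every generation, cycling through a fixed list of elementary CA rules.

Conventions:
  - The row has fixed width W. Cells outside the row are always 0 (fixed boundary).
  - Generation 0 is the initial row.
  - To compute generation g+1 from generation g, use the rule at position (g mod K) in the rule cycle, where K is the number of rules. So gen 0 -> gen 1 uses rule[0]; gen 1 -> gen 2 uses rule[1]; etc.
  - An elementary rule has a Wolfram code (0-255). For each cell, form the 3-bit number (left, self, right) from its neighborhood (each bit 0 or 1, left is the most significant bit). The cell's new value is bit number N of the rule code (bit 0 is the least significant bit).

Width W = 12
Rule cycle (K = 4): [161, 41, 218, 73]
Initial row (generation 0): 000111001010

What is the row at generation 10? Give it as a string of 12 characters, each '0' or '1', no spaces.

Answer: 100000111010

Derivation:
Gen 0: 000111001010
Gen 1 (rule 161): 110010000100
Gen 2 (rule 41): 100000110001
Gen 3 (rule 218): 010001111010
Gen 4 (rule 73): 000101001000
Gen 5 (rule 161): 110010000011
Gen 6 (rule 41): 100000111010
Gen 7 (rule 218): 010001111001
Gen 8 (rule 73): 000101001000
Gen 9 (rule 161): 110010000011
Gen 10 (rule 41): 100000111010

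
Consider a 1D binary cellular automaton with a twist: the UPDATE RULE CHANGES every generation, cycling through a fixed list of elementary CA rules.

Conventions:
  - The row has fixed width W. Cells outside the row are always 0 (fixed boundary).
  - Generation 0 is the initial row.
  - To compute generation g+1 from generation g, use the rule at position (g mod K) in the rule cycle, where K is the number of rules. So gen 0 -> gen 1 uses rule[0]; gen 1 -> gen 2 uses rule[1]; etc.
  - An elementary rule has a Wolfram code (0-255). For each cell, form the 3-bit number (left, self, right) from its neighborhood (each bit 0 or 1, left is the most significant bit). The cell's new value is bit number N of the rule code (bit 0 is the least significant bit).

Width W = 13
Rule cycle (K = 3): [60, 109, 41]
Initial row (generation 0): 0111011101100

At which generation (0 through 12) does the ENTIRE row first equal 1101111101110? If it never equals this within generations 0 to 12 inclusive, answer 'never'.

Gen 0: 0111011101100
Gen 1 (rule 60): 0100110011010
Gen 2 (rule 109): 0100110011110
Gen 3 (rule 41): 0000100010000
Gen 4 (rule 60): 0000110011000
Gen 5 (rule 109): 1110110011011
Gen 6 (rule 41): 1001100010110
Gen 7 (rule 60): 1101010011101
Gen 8 (rule 109): 1111110010111
Gen 9 (rule 41): 1000000001100
Gen 10 (rule 60): 1100000001010
Gen 11 (rule 109): 1101111101110
Gen 12 (rule 41): 1011000011000

Answer: 11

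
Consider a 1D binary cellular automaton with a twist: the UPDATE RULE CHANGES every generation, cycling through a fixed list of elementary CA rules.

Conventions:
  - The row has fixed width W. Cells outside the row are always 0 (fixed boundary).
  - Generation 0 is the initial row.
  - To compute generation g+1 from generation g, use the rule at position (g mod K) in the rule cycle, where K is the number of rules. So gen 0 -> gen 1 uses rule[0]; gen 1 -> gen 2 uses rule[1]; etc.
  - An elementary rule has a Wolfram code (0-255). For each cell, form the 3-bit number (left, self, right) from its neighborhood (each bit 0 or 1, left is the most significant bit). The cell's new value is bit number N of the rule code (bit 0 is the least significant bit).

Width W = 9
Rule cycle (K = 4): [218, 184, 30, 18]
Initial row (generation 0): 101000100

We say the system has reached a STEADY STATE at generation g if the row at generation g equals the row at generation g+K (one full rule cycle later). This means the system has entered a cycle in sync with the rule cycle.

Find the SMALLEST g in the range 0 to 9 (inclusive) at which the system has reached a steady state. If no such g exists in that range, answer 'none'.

Gen 0: 101000100
Gen 1 (rule 218): 000101010
Gen 2 (rule 184): 000010101
Gen 3 (rule 30): 000110101
Gen 4 (rule 18): 001000000
Gen 5 (rule 218): 010100000
Gen 6 (rule 184): 001010000
Gen 7 (rule 30): 011011000
Gen 8 (rule 18): 100000100
Gen 9 (rule 218): 010001010
Gen 10 (rule 184): 001000101
Gen 11 (rule 30): 011101101
Gen 12 (rule 18): 100000000
Gen 13 (rule 218): 010000000

Answer: none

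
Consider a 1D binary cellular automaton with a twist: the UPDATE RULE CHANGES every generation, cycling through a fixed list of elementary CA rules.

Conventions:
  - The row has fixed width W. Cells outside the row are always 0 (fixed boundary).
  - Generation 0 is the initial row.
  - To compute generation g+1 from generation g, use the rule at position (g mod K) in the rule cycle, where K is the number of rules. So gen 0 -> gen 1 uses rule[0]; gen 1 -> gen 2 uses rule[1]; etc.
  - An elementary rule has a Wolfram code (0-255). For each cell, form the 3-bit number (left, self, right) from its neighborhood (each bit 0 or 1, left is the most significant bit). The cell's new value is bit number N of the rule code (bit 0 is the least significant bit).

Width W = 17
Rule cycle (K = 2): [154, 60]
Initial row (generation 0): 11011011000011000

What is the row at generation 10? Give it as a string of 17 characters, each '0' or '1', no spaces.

Answer: 11010100001111011

Derivation:
Gen 0: 11011011000011000
Gen 1 (rule 154): 10010010100110100
Gen 2 (rule 60): 11011011110101110
Gen 3 (rule 154): 10010011100001101
Gen 4 (rule 60): 11011010010001011
Gen 5 (rule 154): 10010001101010010
Gen 6 (rule 60): 11011001011111011
Gen 7 (rule 154): 10010110011110010
Gen 8 (rule 60): 11011101010001011
Gen 9 (rule 154): 10011000001010010
Gen 10 (rule 60): 11010100001111011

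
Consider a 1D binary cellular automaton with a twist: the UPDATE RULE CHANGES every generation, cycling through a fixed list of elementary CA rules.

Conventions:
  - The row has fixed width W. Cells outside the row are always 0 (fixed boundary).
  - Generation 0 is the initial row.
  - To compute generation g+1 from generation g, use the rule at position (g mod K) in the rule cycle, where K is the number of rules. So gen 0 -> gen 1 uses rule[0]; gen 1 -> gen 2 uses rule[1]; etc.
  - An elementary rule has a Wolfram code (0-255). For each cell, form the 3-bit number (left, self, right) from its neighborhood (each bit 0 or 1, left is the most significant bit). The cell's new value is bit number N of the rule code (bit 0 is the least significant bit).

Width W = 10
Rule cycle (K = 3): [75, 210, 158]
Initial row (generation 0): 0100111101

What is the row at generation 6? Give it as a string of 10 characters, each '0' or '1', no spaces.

Gen 0: 0100111101
Gen 1 (rule 75): 1001100100
Gen 2 (rule 210): 0110111010
Gen 3 (rule 158): 1100110011
Gen 4 (rule 75): 1101110111
Gen 5 (rule 210): 0100110011
Gen 6 (rule 158): 1111101110

Answer: 1111101110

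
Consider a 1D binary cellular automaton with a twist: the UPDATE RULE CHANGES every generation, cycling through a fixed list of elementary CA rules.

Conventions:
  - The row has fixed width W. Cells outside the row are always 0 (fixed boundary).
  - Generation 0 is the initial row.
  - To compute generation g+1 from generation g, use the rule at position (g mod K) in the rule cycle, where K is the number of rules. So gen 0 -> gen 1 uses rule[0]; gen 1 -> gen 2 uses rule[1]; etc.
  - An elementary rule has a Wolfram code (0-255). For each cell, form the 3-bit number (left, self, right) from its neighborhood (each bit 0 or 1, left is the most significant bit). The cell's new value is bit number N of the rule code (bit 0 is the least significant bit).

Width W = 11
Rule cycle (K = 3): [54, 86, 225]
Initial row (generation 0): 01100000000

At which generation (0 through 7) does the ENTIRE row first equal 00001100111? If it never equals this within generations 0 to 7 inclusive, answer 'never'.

Gen 0: 01100000000
Gen 1 (rule 54): 10010000000
Gen 2 (rule 86): 11111000000
Gen 3 (rule 225): 01111011111
Gen 4 (rule 54): 10000100000
Gen 5 (rule 86): 11001110000
Gen 6 (rule 225): 01000110111
Gen 7 (rule 54): 11101001000

Answer: never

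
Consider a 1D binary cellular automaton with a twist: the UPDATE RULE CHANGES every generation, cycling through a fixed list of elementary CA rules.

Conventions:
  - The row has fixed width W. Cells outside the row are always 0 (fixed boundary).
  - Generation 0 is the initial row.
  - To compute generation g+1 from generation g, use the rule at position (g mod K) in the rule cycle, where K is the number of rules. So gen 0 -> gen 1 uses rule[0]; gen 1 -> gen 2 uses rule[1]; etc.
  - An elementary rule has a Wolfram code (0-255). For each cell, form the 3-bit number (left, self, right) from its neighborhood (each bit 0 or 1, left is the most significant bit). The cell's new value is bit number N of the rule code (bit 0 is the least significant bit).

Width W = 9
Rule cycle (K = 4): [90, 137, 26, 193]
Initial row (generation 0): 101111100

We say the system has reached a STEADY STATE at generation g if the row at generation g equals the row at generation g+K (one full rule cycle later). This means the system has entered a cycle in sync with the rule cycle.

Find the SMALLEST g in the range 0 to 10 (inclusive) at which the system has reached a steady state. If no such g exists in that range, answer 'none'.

Answer: 4

Derivation:
Gen 0: 101111100
Gen 1 (rule 90): 001000110
Gen 2 (rule 137): 100010100
Gen 3 (rule 26): 010100010
Gen 4 (rule 193): 000001000
Gen 5 (rule 90): 000010100
Gen 6 (rule 137): 111000001
Gen 7 (rule 26): 100100010
Gen 8 (rule 193): 000001000
Gen 9 (rule 90): 000010100
Gen 10 (rule 137): 111000001
Gen 11 (rule 26): 100100010
Gen 12 (rule 193): 000001000
Gen 13 (rule 90): 000010100
Gen 14 (rule 137): 111000001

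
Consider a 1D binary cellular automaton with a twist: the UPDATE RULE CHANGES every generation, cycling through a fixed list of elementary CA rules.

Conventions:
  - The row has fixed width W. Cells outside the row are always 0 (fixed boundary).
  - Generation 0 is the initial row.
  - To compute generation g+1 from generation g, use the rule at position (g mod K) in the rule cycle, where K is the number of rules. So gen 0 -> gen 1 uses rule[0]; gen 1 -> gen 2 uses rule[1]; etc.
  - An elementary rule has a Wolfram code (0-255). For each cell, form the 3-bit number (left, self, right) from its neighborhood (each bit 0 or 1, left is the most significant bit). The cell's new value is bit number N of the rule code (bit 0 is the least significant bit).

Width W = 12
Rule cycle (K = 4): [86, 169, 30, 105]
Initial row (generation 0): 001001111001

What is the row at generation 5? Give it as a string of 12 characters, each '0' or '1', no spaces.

Gen 0: 001001111001
Gen 1 (rule 86): 011110001111
Gen 2 (rule 169): 011100101110
Gen 3 (rule 30): 110011101001
Gen 4 (rule 105): 110010110000
Gen 5 (rule 86): 011110011000

Answer: 011110011000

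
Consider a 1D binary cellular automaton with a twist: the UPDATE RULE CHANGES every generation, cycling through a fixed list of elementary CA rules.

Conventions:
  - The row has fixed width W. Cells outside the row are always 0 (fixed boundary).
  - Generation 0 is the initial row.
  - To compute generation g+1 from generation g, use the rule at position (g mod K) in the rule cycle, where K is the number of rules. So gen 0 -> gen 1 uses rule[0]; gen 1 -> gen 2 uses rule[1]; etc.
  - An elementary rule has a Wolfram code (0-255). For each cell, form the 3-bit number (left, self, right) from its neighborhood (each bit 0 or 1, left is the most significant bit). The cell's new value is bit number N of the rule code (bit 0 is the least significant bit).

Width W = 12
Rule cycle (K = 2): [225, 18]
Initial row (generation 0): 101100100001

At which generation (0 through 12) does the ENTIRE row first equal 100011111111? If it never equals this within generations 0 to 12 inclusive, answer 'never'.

Gen 0: 101100100001
Gen 1 (rule 225): 010100001100
Gen 2 (rule 18): 100010010010
Gen 3 (rule 225): 001000000000
Gen 4 (rule 18): 010100000000
Gen 5 (rule 225): 001001111111
Gen 6 (rule 18): 010110000000
Gen 7 (rule 225): 001010111111
Gen 8 (rule 18): 010000000000
Gen 9 (rule 225): 000111111111
Gen 10 (rule 18): 001000000000
Gen 11 (rule 225): 100011111111
Gen 12 (rule 18): 010100000000

Answer: 11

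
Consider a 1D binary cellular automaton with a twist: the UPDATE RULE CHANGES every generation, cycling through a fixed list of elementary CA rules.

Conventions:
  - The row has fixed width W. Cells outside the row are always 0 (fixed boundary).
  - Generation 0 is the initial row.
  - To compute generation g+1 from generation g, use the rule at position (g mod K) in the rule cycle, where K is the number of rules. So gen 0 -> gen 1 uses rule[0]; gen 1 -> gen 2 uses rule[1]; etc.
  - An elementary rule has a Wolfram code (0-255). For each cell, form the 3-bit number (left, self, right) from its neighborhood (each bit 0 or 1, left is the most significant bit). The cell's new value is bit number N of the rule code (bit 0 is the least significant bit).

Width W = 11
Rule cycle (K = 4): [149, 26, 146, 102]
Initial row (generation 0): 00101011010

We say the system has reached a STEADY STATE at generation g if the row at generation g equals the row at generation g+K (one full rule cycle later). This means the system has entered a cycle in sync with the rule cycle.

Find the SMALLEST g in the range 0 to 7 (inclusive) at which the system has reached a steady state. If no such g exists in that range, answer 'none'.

Gen 0: 00101011010
Gen 1 (rule 149): 10101000011
Gen 2 (rule 26): 00000100110
Gen 3 (rule 146): 00001011001
Gen 4 (rule 102): 00011101011
Gen 5 (rule 149): 11001001000
Gen 6 (rule 26): 10110110100
Gen 7 (rule 146): 00000000010
Gen 8 (rule 102): 00000000110
Gen 9 (rule 149): 11111110001
Gen 10 (rule 26): 10000001010
Gen 11 (rule 146): 01000010001

Answer: none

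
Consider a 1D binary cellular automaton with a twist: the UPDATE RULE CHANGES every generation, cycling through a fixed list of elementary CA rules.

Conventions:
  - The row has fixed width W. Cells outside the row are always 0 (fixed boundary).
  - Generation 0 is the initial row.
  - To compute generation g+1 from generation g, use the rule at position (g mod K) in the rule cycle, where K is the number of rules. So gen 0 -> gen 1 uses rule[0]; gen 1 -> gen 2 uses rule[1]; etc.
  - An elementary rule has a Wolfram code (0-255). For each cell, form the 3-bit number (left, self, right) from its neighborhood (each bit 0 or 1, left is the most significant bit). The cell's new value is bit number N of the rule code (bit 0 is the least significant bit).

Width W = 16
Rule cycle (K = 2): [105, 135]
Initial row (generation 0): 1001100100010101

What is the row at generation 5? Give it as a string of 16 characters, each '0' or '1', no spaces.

Answer: 0101010101101000

Derivation:
Gen 0: 1001100100010101
Gen 1 (rule 105): 0001100001001010
Gen 2 (rule 135): 1110001111011010
Gen 3 (rule 105): 1010101001111100
Gen 4 (rule 135): 1010101010111001
Gen 5 (rule 105): 0101010101101000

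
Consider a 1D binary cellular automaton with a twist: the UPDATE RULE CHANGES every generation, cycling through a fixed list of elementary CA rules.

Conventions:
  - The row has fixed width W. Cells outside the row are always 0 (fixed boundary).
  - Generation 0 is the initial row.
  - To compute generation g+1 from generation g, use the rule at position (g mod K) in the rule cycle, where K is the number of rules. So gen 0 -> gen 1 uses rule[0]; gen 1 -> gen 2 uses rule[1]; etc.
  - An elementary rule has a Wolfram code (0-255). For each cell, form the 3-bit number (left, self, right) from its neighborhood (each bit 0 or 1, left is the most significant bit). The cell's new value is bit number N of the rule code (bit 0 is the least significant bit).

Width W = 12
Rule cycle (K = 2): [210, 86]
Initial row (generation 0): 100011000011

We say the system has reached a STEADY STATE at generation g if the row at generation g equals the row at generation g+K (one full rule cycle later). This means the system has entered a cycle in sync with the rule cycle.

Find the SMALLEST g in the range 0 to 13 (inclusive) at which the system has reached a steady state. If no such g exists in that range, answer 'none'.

Answer: none

Derivation:
Gen 0: 100011000011
Gen 1 (rule 210): 010101100101
Gen 2 (rule 86): 110100111101
Gen 3 (rule 210): 010011011100
Gen 4 (rule 86): 111101000110
Gen 5 (rule 210): 011100101011
Gen 6 (rule 86): 100111101001
Gen 7 (rule 210): 011011100110
Gen 8 (rule 86): 101000111011
Gen 9 (rule 210): 000101011001
Gen 10 (rule 86): 001101001111
Gen 11 (rule 210): 010100110111
Gen 12 (rule 86): 110111010001
Gen 13 (rule 210): 010011001010
Gen 14 (rule 86): 111101111011
Gen 15 (rule 210): 011100111001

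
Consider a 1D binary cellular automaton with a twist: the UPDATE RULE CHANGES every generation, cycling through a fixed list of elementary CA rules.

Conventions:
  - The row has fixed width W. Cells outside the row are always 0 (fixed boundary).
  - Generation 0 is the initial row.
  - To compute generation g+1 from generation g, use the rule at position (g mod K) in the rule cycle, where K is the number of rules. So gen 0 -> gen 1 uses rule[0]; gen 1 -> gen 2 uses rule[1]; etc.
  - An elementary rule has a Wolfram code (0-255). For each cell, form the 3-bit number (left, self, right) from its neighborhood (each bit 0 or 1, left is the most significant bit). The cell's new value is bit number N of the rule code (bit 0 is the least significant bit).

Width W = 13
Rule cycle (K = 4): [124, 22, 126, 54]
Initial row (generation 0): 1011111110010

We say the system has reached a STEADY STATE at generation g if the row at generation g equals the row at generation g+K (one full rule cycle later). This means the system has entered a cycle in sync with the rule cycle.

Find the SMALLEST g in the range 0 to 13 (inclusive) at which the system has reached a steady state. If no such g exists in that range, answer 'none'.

Answer: 8

Derivation:
Gen 0: 1011111110010
Gen 1 (rule 124): 1110000011011
Gen 2 (rule 22): 0001000100000
Gen 3 (rule 126): 0011101110000
Gen 4 (rule 54): 0100010001000
Gen 5 (rule 124): 0110011001100
Gen 6 (rule 22): 1001100110010
Gen 7 (rule 126): 1111111111111
Gen 8 (rule 54): 0000000000000
Gen 9 (rule 124): 0000000000000
Gen 10 (rule 22): 0000000000000
Gen 11 (rule 126): 0000000000000
Gen 12 (rule 54): 0000000000000
Gen 13 (rule 124): 0000000000000
Gen 14 (rule 22): 0000000000000
Gen 15 (rule 126): 0000000000000
Gen 16 (rule 54): 0000000000000
Gen 17 (rule 124): 0000000000000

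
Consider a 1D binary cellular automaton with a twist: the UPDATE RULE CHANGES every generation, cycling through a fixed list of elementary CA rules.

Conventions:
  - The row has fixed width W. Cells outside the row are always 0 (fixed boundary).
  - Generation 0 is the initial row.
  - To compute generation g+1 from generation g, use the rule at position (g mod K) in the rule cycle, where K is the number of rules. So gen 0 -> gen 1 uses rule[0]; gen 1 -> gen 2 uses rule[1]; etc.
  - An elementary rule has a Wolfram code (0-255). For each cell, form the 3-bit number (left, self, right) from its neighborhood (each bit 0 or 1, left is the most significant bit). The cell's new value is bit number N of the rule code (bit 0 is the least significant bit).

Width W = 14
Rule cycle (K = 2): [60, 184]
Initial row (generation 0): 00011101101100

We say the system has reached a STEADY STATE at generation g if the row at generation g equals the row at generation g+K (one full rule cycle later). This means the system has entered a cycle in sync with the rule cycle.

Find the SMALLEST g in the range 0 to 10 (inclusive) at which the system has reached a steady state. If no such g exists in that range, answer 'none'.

Gen 0: 00011101101100
Gen 1 (rule 60): 00010011011010
Gen 2 (rule 184): 00001010110101
Gen 3 (rule 60): 00001111101111
Gen 4 (rule 184): 00001111011110
Gen 5 (rule 60): 00001000110001
Gen 6 (rule 184): 00000100101000
Gen 7 (rule 60): 00000110111100
Gen 8 (rule 184): 00000101111010
Gen 9 (rule 60): 00000111000111
Gen 10 (rule 184): 00000110100110
Gen 11 (rule 60): 00000101110101
Gen 12 (rule 184): 00000011101010

Answer: none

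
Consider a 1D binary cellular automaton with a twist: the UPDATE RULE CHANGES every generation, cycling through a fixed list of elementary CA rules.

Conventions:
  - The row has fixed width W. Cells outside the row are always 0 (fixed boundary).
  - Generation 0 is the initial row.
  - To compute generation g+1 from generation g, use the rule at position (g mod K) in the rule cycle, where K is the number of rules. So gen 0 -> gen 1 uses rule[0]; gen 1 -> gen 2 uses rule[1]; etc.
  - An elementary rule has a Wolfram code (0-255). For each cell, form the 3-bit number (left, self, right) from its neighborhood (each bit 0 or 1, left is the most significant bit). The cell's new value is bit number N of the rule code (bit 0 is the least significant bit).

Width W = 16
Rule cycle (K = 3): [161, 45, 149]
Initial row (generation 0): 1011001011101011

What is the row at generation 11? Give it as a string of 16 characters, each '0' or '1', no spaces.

Gen 0: 1011001011101011
Gen 1 (rule 161): 0100000101010100
Gen 2 (rule 45): 0101110111111101
Gen 3 (rule 149): 0100100011111001
Gen 4 (rule 161): 0000001001110000
Gen 5 (rule 45): 1111101001000111
Gen 6 (rule 149): 0111001101110010
Gen 7 (rule 161): 0010000010100000
Gen 8 (rule 45): 1010111011101111
Gen 9 (rule 149): 1010010001000110
Gen 10 (rule 161): 0100000100010000
Gen 11 (rule 45): 0101110101010111

Answer: 0101110101010111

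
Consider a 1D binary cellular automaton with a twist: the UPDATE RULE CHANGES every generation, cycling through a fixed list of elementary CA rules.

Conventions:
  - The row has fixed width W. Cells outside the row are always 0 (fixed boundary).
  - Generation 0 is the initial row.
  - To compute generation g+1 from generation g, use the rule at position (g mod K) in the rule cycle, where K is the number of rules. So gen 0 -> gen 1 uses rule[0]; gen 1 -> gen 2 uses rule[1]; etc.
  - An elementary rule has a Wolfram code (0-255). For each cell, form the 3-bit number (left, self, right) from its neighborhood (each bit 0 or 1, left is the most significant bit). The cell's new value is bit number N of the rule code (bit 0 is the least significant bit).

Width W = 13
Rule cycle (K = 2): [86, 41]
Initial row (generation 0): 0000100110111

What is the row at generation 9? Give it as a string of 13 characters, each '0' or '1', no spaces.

Gen 0: 0000100110111
Gen 1 (rule 86): 0001111010001
Gen 2 (rule 41): 1101000100100
Gen 3 (rule 86): 0101101111110
Gen 4 (rule 41): 0011011000000
Gen 5 (rule 86): 0101001100000
Gen 6 (rule 41): 0010001001111
Gen 7 (rule 86): 0111011110001
Gen 8 (rule 41): 0100110000100
Gen 9 (rule 86): 1111011001110

Answer: 1111011001110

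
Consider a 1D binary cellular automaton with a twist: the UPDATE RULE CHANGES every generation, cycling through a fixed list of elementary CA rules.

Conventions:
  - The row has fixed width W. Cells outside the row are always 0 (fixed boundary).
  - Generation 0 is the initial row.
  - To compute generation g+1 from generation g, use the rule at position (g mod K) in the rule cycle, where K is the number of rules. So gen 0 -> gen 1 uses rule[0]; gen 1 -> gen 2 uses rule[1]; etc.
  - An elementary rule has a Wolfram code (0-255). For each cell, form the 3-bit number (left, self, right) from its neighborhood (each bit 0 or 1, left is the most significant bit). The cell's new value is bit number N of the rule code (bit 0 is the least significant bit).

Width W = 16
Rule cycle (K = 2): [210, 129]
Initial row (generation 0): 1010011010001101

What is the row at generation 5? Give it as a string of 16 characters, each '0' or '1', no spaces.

Answer: 0001011111111100

Derivation:
Gen 0: 1010011010001101
Gen 1 (rule 210): 0001101001010100
Gen 2 (rule 129): 1100000000000001
Gen 3 (rule 210): 0110000000000010
Gen 4 (rule 129): 0000111111111000
Gen 5 (rule 210): 0001011111111100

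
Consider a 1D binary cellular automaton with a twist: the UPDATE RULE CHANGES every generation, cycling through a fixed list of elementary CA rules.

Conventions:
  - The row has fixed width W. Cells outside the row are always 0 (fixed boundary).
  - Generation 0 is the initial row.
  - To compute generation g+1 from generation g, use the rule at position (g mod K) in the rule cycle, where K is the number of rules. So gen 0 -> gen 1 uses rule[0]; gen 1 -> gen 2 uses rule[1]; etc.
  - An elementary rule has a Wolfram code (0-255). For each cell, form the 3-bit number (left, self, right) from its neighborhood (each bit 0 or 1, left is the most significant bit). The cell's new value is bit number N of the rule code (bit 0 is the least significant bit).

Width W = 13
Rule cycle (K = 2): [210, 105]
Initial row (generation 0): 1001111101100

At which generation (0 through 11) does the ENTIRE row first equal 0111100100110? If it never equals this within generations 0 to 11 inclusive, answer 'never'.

Gen 0: 1001111101100
Gen 1 (rule 210): 0110111100110
Gen 2 (rule 105): 0111100100110
Gen 3 (rule 210): 1011111011011
Gen 4 (rule 105): 0110001111111
Gen 5 (rule 210): 1011010111111
Gen 6 (rule 105): 0111101100001
Gen 7 (rule 210): 1011100110010
Gen 8 (rule 105): 0110100110000
Gen 9 (rule 210): 1010011011000
Gen 10 (rule 105): 0100011111011
Gen 11 (rule 210): 1010101111001

Answer: 2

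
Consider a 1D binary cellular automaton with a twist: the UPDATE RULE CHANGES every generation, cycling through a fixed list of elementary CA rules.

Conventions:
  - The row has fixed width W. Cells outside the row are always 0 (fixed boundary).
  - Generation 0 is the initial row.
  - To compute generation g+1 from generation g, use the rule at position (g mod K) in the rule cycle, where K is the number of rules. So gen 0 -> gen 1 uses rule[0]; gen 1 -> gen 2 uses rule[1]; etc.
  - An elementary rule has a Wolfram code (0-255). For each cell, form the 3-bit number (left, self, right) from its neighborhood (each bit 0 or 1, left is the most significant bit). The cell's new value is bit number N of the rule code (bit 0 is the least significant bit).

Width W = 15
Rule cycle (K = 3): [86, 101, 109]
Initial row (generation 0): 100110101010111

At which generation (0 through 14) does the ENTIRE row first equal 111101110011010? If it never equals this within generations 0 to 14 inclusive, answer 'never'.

Gen 0: 100110101010111
Gen 1 (rule 86): 111010101010001
Gen 2 (rule 101): 001111111110101
Gen 3 (rule 109): 101000000011111
Gen 4 (rule 86): 101100000100001
Gen 5 (rule 101): 110101110101101
Gen 6 (rule 109): 111111011111111
Gen 7 (rule 86): 000001000000001
Gen 8 (rule 101): 111101011111101
Gen 9 (rule 109): 100111110000111
Gen 10 (rule 86): 111000011001001
Gen 11 (rule 101): 001011001001001
Gen 12 (rule 109): 101111001001001
Gen 13 (rule 86): 100001111111111
Gen 14 (rule 101): 101100000000001

Answer: never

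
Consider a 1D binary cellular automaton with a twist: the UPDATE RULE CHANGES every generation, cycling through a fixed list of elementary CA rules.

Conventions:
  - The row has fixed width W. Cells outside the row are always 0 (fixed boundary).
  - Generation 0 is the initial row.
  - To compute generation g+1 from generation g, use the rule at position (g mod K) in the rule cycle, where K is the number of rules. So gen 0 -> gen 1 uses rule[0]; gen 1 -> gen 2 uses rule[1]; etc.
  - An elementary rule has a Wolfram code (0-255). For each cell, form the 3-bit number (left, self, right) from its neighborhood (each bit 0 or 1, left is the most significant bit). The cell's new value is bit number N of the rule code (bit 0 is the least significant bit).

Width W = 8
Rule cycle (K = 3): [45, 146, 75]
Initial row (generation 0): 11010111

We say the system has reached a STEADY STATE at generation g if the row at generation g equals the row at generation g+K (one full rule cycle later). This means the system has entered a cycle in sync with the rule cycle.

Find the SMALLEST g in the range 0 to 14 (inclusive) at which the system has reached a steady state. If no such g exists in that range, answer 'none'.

Answer: none

Derivation:
Gen 0: 11010111
Gen 1 (rule 45): 10111100
Gen 2 (rule 146): 00011010
Gen 3 (rule 75): 11111000
Gen 4 (rule 45): 10000011
Gen 5 (rule 146): 01000100
Gen 6 (rule 75): 10011001
Gen 7 (rule 45): 10010001
Gen 8 (rule 146): 01101010
Gen 9 (rule 75): 11100000
Gen 10 (rule 45): 10001111
Gen 11 (rule 146): 01010110
Gen 12 (rule 75): 10000110
Gen 13 (rule 45): 10110100
Gen 14 (rule 146): 00000010
Gen 15 (rule 75): 11111100
Gen 16 (rule 45): 10000001
Gen 17 (rule 146): 01000010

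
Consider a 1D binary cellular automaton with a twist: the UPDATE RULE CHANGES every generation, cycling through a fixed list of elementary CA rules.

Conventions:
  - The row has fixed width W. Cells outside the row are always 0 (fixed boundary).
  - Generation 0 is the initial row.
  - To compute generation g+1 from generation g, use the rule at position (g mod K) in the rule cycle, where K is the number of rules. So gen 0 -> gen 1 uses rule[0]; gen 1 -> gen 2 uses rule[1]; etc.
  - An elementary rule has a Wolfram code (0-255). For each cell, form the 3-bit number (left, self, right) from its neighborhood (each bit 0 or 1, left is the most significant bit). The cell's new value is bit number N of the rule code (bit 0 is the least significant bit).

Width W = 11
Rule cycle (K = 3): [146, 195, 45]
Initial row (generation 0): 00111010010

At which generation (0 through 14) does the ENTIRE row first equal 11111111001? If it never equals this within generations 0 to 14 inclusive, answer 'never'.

Gen 0: 00111010010
Gen 1 (rule 146): 01010001101
Gen 2 (rule 195): 10000110100
Gen 3 (rule 45): 10110101101
Gen 4 (rule 146): 00000000000
Gen 5 (rule 195): 11111111111
Gen 6 (rule 45): 10000000000
Gen 7 (rule 146): 01000000000
Gen 8 (rule 195): 10011111111
Gen 9 (rule 45): 10010000000
Gen 10 (rule 146): 01101000000
Gen 11 (rule 195): 10100011111
Gen 12 (rule 45): 11101010000
Gen 13 (rule 146): 01000001000
Gen 14 (rule 195): 10011110011

Answer: never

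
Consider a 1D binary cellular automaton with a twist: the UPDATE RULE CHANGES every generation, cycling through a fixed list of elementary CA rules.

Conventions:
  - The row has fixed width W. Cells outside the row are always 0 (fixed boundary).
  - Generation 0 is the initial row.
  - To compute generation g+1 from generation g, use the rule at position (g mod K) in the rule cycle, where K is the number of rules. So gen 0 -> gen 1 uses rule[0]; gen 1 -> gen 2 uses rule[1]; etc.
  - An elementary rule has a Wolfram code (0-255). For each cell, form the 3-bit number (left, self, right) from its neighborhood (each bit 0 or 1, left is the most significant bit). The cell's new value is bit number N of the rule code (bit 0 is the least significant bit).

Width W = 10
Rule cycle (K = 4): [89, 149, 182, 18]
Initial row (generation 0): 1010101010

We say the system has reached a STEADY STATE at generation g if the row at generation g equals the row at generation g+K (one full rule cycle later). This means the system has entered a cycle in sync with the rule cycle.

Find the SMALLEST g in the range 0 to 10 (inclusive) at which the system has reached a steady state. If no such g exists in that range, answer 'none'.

Answer: 4

Derivation:
Gen 0: 1010101010
Gen 1 (rule 89): 0000000001
Gen 2 (rule 149): 1111111101
Gen 3 (rule 182): 0111111011
Gen 4 (rule 18): 1000000000
Gen 5 (rule 89): 0111111111
Gen 6 (rule 149): 0011111110
Gen 7 (rule 182): 0101111101
Gen 8 (rule 18): 1000000000
Gen 9 (rule 89): 0111111111
Gen 10 (rule 149): 0011111110
Gen 11 (rule 182): 0101111101
Gen 12 (rule 18): 1000000000
Gen 13 (rule 89): 0111111111
Gen 14 (rule 149): 0011111110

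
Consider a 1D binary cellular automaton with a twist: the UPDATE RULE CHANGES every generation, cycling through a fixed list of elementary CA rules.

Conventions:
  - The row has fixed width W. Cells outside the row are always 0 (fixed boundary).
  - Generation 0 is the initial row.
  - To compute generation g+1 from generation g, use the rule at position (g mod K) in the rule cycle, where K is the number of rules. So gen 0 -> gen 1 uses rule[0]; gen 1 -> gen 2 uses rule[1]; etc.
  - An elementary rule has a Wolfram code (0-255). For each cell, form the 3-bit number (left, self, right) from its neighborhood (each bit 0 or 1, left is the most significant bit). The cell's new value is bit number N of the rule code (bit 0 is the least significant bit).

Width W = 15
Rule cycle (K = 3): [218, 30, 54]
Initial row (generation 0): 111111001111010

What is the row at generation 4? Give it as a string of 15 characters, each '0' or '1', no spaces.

Answer: 111000000010100

Derivation:
Gen 0: 111111001111010
Gen 1 (rule 218): 111111111111001
Gen 2 (rule 30): 100000000000111
Gen 3 (rule 54): 110000000001000
Gen 4 (rule 218): 111000000010100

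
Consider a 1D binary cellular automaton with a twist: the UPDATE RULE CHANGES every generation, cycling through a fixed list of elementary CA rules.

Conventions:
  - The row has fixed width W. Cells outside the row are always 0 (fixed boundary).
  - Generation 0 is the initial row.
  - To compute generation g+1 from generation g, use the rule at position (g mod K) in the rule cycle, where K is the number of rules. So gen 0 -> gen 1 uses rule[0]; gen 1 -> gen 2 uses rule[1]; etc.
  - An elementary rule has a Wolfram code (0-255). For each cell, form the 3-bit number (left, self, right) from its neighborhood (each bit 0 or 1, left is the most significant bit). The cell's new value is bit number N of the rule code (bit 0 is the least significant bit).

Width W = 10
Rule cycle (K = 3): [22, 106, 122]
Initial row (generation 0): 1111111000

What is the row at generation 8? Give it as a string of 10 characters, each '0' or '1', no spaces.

Gen 0: 1111111000
Gen 1 (rule 22): 0000000100
Gen 2 (rule 106): 0000001000
Gen 3 (rule 122): 0000010100
Gen 4 (rule 22): 0000110110
Gen 5 (rule 106): 0001111110
Gen 6 (rule 122): 0011000011
Gen 7 (rule 22): 0100100100
Gen 8 (rule 106): 1001001000

Answer: 1001001000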